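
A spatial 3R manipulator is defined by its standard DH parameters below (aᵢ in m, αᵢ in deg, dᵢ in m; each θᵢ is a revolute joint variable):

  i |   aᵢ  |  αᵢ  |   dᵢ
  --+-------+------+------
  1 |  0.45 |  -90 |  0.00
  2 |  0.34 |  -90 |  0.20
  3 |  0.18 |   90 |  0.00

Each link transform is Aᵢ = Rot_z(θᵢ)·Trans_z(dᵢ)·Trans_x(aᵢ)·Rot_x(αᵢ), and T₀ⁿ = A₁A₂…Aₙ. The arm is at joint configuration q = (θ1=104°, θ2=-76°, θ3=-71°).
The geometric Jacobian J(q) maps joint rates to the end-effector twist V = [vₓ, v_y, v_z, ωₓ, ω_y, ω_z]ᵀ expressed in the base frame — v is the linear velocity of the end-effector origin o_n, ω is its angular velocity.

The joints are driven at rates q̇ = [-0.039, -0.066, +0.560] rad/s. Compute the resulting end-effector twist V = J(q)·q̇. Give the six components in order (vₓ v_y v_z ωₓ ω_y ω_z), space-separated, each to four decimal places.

o_n = [-0.4914, 0.4406, 0.3868]
J₁: ẑ×o_n = [-0.4406, -0.4914, 0.0000], ω = ẑ
J2: z=[-0.9703, -0.2419, 0.0000] o=[-0.1089, 0.4366, 0.0000] → [-0.0936, 0.3753, -0.0964, -0.9703, -0.2419, 0.0000]
J3: z=[-0.2347, 0.9415, -0.2419] o=[-0.3228, 0.4681, 0.3299] → [0.0469, 0.0541, 0.1651, -0.2347, 0.9415, -0.2419]
V = J·q̇ = [0.0496, 0.0247, 0.0988, -0.0674, 0.5432, -0.1745]

0.0496 0.0247 0.0988 -0.0674 0.5432 -0.1745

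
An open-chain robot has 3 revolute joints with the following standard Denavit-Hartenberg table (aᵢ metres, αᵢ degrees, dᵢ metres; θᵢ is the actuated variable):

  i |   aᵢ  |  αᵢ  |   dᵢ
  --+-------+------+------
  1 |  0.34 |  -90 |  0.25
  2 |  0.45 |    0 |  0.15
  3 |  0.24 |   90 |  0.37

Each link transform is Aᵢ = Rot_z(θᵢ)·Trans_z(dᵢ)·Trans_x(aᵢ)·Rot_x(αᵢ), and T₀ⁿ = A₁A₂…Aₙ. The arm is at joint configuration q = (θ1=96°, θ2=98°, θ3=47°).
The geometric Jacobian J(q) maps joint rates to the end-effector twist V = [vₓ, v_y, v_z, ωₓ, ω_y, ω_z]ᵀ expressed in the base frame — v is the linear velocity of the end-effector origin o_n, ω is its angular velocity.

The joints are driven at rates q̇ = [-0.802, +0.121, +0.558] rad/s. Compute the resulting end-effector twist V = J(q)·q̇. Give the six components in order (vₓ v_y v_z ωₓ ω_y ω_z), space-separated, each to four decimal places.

0.0362 0.2749 0.1411 -0.6753 -0.0710 -0.8020

o_n = [-0.5256, 0.0260, -0.3333]
J₁: ẑ×o_n = [-0.0260, -0.5256, 0.0000], ω = ẑ
J2: z=[-0.9945, -0.1045, 0.0000] o=[-0.0355, 0.3381, 0.2500] → [0.0610, -0.5801, 0.2592, -0.9945, -0.1045, 0.0000]
J3: z=[-0.9945, -0.1045, 0.0000] o=[-0.1782, 0.2602, -0.1956] → [0.0144, -0.1369, 0.1966, -0.9945, -0.1045, 0.0000]
V = J·q̇ = [0.0362, 0.2749, 0.1411, -0.6753, -0.0710, -0.8020]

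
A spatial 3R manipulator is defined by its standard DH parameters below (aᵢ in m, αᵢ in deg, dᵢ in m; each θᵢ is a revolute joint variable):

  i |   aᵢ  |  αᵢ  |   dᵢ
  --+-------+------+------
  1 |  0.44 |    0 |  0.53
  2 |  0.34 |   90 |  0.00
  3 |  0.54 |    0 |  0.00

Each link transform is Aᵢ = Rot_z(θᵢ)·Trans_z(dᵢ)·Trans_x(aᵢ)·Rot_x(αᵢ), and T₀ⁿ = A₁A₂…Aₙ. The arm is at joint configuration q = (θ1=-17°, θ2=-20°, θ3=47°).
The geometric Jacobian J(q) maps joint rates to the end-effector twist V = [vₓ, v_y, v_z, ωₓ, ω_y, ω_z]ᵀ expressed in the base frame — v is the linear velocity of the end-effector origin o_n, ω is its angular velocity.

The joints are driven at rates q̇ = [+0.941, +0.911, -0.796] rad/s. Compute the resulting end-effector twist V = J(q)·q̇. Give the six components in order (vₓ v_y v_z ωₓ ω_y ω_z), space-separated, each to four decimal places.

1.1615 1.2544 -0.2932 0.4790 0.6357 1.8520

o_n = [0.9864, -0.5549, 0.9249]
J₁: ẑ×o_n = [0.5549, 0.9864, -0.0000], ω = ẑ
J2: z=[0.0000, 0.0000, 1.0000] o=[0.4208, -0.1286, 0.5300] → [0.4263, 0.5657, -0.0000, 0.0000, 0.0000, 1.0000]
J3: z=[-0.6018, -0.7986, 0.0000] o=[0.6923, -0.3333, 0.5300] → [-0.3154, 0.2377, 0.3683, -0.6018, -0.7986, 0.0000]
V = J·q̇ = [1.1615, 1.2544, -0.2932, 0.4790, 0.6357, 1.8520]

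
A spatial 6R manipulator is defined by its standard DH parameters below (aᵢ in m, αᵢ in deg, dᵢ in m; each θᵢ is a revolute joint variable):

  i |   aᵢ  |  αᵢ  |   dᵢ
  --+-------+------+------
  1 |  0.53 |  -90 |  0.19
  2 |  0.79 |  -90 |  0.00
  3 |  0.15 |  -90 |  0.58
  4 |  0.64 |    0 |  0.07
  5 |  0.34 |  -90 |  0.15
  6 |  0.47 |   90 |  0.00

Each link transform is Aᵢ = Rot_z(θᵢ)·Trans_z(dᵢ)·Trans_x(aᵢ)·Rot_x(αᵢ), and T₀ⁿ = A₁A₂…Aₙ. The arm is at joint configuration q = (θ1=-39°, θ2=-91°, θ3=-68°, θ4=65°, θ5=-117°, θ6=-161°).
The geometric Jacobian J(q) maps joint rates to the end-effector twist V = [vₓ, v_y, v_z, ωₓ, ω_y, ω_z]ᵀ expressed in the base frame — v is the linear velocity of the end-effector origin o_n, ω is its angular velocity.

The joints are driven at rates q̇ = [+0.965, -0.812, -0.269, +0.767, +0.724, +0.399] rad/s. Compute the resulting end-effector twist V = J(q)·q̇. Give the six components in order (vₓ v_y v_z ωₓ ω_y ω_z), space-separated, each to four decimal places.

o_n = [0.4506, -0.1197, 1.4577]
J₁: ẑ×o_n = [0.1197, 0.4506, -0.0000], ω = ẑ
J2: z=[0.6293, 0.7771, 0.0000] o=[0.4119, -0.3335, 0.1900] → [0.9852, -0.7978, 0.1044, 0.6293, 0.7771, 0.0000]
J3: z=[0.7770, -0.6292, 0.0175] o=[0.4012, -0.3249, 0.9799] → [-0.3042, -0.3704, 0.1905, 0.7770, -0.6292, 0.0175]
J4: z=[-0.2483, -0.2809, 0.9270] o=[0.9386, -0.5811, 1.0462] → [-0.5433, -0.3502, -0.2517, -0.2483, -0.2809, 0.9270]
J5: z=[-0.2483, -0.2809, 0.9270] o=[0.6270, -0.0398, 1.2023] → [0.0024, -0.1001, -0.0297, -0.2483, -0.2809, 0.9270]
J6: z=[-0.0226, 0.9584, 0.2844] o=[0.9190, -0.0988, 1.4244] → [0.0378, -0.1325, 0.4494, -0.0226, 0.9584, 0.2844]
V = J·q̇ = [-1.0025, 0.7884, -0.1713, -1.0993, -0.4982, 2.4560]

-1.0025 0.7884 -0.1713 -1.0993 -0.4982 2.4560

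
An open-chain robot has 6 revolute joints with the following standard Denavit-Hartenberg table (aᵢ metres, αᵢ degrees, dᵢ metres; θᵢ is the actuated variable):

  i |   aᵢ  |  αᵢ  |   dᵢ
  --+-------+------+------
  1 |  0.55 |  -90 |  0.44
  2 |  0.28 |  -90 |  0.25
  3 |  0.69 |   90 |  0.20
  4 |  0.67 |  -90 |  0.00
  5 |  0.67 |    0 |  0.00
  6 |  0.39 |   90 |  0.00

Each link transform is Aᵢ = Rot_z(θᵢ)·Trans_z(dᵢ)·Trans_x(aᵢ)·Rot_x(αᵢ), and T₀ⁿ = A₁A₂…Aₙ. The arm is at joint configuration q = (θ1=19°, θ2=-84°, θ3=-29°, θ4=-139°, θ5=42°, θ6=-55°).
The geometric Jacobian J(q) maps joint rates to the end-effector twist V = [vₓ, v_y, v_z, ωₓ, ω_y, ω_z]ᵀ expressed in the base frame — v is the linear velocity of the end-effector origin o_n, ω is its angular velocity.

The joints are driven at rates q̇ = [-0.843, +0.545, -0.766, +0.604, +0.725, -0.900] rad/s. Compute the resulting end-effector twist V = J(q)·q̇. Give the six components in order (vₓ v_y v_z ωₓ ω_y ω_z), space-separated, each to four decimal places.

-0.5604 0.0130 1.8062 -0.9663 0.7435 -1.1678

o_n = [-0.1465, -0.3648, 0.5616]
J₁: ẑ×o_n = [0.3648, -0.1465, 0.0000], ω = ẑ
J2: z=[-0.3256, 0.9455, 0.0000] o=[0.5200, 0.1791, 0.4400] → [0.1150, 0.0396, 0.8072, -0.3256, 0.9455, 0.0000]
J3: z=[0.9403, 0.3238, -0.1045] o=[0.4663, 0.4250, 0.7185] → [-0.1333, 0.2116, -0.5442, 0.9403, 0.3238, -0.1045]
J4: z=[-0.3327, 0.8105, -0.4822] o=[0.6051, 0.8266, 1.2977] → [-1.1710, 0.1175, 1.0054, -0.3327, 0.8105, -0.4822]
J5: z=[-0.7565, 0.0759, 0.6495] o=[0.2279, 0.4374, 0.9039] → [0.4951, -0.5021, 0.6353, -0.7565, 0.0759, 0.6495]
J6: z=[-0.7565, 0.0759, 0.6495] o=[0.0967, -0.2152, 0.8273] → [0.0770, -0.3589, 0.1316, -0.7565, 0.0759, 0.6495]
V = J·q̇ = [-0.5604, 0.0130, 1.8062, -0.9663, 0.7435, -1.1678]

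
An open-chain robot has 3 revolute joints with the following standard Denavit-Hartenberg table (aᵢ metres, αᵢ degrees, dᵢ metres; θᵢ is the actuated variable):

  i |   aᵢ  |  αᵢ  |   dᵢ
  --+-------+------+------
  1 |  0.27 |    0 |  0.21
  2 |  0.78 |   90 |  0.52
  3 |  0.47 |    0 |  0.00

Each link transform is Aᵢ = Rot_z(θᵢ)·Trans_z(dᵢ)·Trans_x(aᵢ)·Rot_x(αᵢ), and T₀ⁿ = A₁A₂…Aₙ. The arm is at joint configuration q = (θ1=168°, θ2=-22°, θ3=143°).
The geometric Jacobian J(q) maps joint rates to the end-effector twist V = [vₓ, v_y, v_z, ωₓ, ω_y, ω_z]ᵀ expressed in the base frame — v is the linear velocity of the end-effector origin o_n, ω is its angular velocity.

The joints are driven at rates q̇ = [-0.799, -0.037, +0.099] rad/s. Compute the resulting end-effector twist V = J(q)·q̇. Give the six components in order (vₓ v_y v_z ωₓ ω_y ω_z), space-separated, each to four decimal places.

0.2572 0.4758 -0.0372 0.0554 0.0821 -0.8360

o_n = [-0.5996, 0.2824, 1.0129]
J₁: ẑ×o_n = [-0.2824, -0.5996, 0.0000], ω = ẑ
J2: z=[0.0000, 0.0000, 1.0000] o=[-0.2641, 0.0561, 0.2100] → [-0.2263, -0.3355, 0.0000, 0.0000, 0.0000, 1.0000]
J3: z=[0.5592, 0.8290, 0.0000] o=[-0.9107, 0.4923, 0.7300] → [0.2345, -0.1582, -0.3754, 0.5592, 0.8290, 0.0000]
V = J·q̇ = [0.2572, 0.4758, -0.0372, 0.0554, 0.0821, -0.8360]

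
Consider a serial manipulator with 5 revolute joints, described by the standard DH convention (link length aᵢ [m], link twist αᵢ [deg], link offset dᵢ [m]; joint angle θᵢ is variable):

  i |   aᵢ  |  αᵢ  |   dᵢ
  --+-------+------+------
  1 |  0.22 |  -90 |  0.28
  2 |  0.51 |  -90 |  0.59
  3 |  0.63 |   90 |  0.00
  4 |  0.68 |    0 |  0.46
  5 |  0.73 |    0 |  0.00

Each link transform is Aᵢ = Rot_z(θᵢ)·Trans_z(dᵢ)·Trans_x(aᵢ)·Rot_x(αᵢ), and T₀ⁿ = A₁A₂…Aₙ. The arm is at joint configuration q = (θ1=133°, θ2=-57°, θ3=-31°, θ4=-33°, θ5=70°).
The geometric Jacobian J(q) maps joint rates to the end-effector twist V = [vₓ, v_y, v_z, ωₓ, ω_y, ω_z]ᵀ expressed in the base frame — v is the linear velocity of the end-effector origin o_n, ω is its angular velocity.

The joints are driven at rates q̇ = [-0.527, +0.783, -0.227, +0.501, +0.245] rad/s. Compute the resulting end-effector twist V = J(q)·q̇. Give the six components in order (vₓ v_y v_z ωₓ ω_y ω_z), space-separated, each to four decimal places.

-1.4025 2.1544 -1.5582 -0.7678 -1.2624 -0.7256

o_n = [-2.2503, -0.3768, 1.7534]
J₁: ẑ×o_n = [0.3768, -2.2503, 0.0000], ω = ẑ
J2: z=[-0.7314, -0.6820, 0.0000] o=[-0.1500, 0.1609, 0.2800] → [-1.0049, 1.0776, -1.0391, -0.7314, -0.6820, 0.0000]
J3: z=[-0.5720, 0.6134, -0.5446] o=[-0.7710, -0.0383, 0.7077] → [0.4570, 1.4038, 1.1010, -0.5720, 0.6134, -0.5446]
J4: z=[-0.4356, -0.7897, -0.4319] o=[-1.2089, -0.0445, 1.1606] → [-0.6117, 0.7081, -0.6777, -0.4356, -0.7897, -0.4319]
J5: z=[-0.4356, -0.7897, -0.4319] o=[-1.5938, -0.6406, 1.5736] → [-0.0281, 0.3619, -0.6333, -0.4356, -0.7897, -0.4319]
V = J·q̇ = [-1.4025, 2.1544, -1.5582, -0.7678, -1.2624, -0.7256]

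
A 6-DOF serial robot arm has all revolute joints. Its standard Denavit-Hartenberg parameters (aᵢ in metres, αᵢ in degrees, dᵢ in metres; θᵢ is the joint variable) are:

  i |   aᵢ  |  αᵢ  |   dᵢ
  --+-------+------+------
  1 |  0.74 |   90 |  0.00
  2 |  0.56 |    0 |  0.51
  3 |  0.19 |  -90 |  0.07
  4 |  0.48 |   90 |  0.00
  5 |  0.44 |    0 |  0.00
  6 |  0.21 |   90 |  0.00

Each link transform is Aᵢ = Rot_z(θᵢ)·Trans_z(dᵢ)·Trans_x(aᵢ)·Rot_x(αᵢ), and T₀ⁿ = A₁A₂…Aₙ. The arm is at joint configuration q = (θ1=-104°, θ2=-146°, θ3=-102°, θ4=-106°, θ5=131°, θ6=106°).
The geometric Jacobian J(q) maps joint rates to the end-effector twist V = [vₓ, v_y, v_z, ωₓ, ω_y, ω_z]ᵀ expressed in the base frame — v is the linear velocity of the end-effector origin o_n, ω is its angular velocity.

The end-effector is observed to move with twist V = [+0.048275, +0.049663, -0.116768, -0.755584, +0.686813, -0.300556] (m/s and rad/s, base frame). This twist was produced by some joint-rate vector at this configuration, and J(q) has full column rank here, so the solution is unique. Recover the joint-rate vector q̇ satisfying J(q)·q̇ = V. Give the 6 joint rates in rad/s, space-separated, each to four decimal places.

-0.0160 0.0010 0.9220 0.5550 0.1950 -0.1090

o_n = [-0.6510, 0.0923, -0.2151]
J₁: ẑ×o_n = [-0.0923, -0.6510, 0.0000], ω = ẑ
J2: z=[-0.9703, 0.2419, 0.0000] o=[-0.1790, -0.7180, 0.0000] → [-0.0520, -0.2087, -0.6721, -0.9703, 0.2419, 0.0000]
J3: z=[-0.9703, 0.2419, 0.0000] o=[-0.5616, -0.1442, -0.3131] → [0.0237, 0.0952, -0.2078, -0.9703, 0.2419, 0.0000]
J4: z=[0.2243, 0.8996, -0.3746] o=[-0.6123, -0.0582, -0.1370] → [-0.0139, 0.0320, 0.0686, 0.2243, 0.8996, -0.3746]
J5: z=[0.1803, -0.4161, -0.8913] o=[-1.0720, 0.0054, -0.2597] → [0.0589, -0.3832, 0.1908, 0.1803, -0.4161, -0.8913]
J6: z=[0.1803, -0.4161, -0.8913] o=[-0.7210, 0.2659, -0.3103] → [-0.1943, -0.0796, -0.0022, 0.1803, -0.4161, -0.8913]
q̇ = J⁺·V = [-0.0160, 0.0010, 0.9220, 0.5550, 0.1950, -0.1090]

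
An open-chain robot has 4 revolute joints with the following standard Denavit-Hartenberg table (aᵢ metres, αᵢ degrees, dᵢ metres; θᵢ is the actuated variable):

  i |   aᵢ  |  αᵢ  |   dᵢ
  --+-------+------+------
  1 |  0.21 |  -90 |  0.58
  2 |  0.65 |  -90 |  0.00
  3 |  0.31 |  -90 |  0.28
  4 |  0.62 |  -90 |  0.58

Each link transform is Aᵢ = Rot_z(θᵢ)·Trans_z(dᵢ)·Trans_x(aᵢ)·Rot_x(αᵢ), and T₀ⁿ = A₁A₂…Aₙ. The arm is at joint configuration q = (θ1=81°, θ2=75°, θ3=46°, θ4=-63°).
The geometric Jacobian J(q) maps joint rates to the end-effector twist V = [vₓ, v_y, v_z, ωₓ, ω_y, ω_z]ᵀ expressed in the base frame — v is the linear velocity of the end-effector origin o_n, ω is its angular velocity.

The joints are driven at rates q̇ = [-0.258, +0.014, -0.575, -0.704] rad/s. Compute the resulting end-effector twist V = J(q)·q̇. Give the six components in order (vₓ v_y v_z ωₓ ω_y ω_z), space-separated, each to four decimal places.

o_n = [0.7513, -0.5518, -0.2572]
J₁: ẑ×o_n = [0.5518, 0.7513, -0.0000], ω = ẑ
J2: z=[-0.9877, 0.1564, 0.0000] o=[0.0329, 0.2074, 0.5800] → [-0.1310, -0.8269, 0.6375, -0.9877, 0.1564, 0.0000]
J3: z=[-0.1511, -0.9540, -0.2588] o=[0.0592, 0.3736, -0.0479] → [-0.0398, -0.2108, 0.8001, -0.1511, -0.9540, -0.2588]
J4: z=[0.6570, -0.2926, 0.6948] o=[0.2458, 0.1266, -0.3283] → [0.4506, 0.3045, -0.2978, 0.6570, -0.2926, 0.6948]
V = J·q̇ = [-0.4385, -0.2986, -0.2415, -0.3895, 0.7567, -0.5983]

-0.4385 -0.2986 -0.2415 -0.3895 0.7567 -0.5983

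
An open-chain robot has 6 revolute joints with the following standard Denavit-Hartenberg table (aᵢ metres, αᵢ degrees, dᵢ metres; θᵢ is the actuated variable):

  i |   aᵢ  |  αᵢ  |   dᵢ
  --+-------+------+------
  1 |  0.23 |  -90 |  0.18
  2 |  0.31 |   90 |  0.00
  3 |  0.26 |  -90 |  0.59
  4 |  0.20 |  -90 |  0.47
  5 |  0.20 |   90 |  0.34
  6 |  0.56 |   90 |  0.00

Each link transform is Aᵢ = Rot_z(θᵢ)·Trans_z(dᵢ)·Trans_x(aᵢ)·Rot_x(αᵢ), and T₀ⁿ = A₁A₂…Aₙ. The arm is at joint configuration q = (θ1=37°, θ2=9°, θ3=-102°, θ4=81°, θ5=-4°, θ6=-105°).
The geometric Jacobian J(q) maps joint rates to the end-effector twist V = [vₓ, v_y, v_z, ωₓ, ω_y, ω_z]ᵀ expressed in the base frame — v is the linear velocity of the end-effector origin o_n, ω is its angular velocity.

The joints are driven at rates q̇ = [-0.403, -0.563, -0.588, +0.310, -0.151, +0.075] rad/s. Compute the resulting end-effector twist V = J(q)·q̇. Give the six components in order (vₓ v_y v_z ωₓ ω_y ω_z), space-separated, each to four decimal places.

o_n = [1.1109, 0.1034, 0.4403]
J₁: ẑ×o_n = [-0.1034, 1.1109, 0.0000], ω = ẑ
J2: z=[-0.6018, 0.7986, 0.0000] o=[0.1837, 0.1384, 0.1800] → [0.2079, 0.1567, -0.7195, -0.6018, 0.7986, 0.0000]
J3: z=[0.1249, 0.0941, 0.9877] o=[0.4282, 0.3227, 0.1315] → [0.2456, 0.6357, -0.0917, 0.1249, 0.0941, 0.9877]
J4: z=[0.8967, 0.4154, -0.1530] o=[0.6123, 0.1430, 0.7227] → [-0.1234, 0.1769, -0.2426, 0.8967, 0.4154, -0.1530]
J5: z=[-0.4390, 0.8789, -0.1866] o=[1.0224, 0.2913, 0.4567] → [-0.0495, -0.0237, 0.0047, -0.4390, 0.8789, -0.1866]
J6: z=[0.8985, 0.4307, -0.0849] o=[0.8743, 0.5491, 0.1975] → [0.0667, -0.2383, -0.5024, 0.8985, 0.4307, -0.0849]
V = J·q̇ = [-0.2455, -0.8691, 0.3454, 0.6770, -0.4766, -1.0094]

-0.2455 -0.8691 0.3454 0.6770 -0.4766 -1.0094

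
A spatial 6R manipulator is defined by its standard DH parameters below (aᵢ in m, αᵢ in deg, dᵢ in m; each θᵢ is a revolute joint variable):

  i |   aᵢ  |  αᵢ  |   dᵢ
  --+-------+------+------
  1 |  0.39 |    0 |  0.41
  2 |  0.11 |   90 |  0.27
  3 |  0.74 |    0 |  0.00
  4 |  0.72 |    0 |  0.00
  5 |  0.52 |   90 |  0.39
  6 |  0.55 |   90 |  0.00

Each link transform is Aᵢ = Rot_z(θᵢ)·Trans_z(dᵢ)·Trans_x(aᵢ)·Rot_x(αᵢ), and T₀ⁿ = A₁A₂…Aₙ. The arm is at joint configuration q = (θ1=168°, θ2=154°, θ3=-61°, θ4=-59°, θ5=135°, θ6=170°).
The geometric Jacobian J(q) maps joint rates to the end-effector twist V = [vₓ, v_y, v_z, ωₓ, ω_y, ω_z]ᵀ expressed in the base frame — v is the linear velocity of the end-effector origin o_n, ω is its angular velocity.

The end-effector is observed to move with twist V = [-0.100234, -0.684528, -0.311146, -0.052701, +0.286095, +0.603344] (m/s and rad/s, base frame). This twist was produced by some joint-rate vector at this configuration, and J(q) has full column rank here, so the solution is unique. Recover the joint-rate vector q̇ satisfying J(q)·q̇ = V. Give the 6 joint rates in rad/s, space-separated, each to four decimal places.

o_n = [-0.6112, -0.3556, -0.5964]
J₁: ẑ×o_n = [0.3556, -0.6112, 0.0000], ω = ẑ
J2: z=[0.0000, 0.0000, 1.0000] o=[-0.3815, 0.0811, 0.4100] → [0.4367, -0.2297, 0.0000, 0.0000, 0.0000, 1.0000]
J3: z=[-0.6157, -0.7880, 0.0000] o=[-0.2948, 0.0134, 0.6800] → [1.0058, -0.7858, -0.0221, -0.6157, -0.7880, 0.0000]
J4: z=[-0.6157, -0.7880, 0.0000] o=[-0.0121, -0.2075, 0.0328] → [0.4958, -0.3873, -0.3809, -0.6157, -0.7880, 0.0000]
J5: z=[-0.6157, -0.7880, 0.0000] o=[-0.2958, 0.0141, -0.5908] → [0.0044, -0.0034, -0.0209, -0.6157, -0.7880, 0.0000]
J6: z=[0.2040, -0.1593, -0.9659] o=[-0.1401, -0.6024, -0.4562] → [0.2608, 0.4836, -0.0247, 0.2040, -0.1593, -0.9659]
q̇ = J⁺·V = [0.3630, -0.5720, -0.2180, 0.9340, -0.9090, -0.8410]

0.3630 -0.5720 -0.2180 0.9340 -0.9090 -0.8410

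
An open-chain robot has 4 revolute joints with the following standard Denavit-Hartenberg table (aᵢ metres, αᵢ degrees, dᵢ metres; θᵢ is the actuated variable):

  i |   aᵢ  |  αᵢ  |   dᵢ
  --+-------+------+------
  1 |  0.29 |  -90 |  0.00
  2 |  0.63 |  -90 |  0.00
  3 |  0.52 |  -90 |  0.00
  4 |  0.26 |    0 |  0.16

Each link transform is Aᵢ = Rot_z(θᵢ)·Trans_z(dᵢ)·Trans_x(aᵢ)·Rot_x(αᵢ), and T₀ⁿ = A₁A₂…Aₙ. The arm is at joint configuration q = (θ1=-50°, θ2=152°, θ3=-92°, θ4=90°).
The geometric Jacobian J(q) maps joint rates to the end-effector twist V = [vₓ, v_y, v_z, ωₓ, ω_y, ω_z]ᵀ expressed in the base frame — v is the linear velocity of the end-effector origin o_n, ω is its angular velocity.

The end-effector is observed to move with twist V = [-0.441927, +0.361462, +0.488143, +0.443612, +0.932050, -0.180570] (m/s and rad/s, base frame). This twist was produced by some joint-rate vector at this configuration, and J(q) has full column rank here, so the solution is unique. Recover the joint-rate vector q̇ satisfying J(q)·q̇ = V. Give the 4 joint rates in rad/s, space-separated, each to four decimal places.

o_n = [0.2292, 0.5440, -0.5919]
J₁: ẑ×o_n = [-0.5440, 0.2292, 0.0000], ω = ẑ
J2: z=[0.7660, 0.6428, 0.0000] o=[0.1864, -0.2222, 0.0000] → [-0.3805, 0.4534, 0.5594, 0.7660, 0.6428, 0.0000]
J3: z=[-0.3018, 0.3596, 0.8829] o=[-0.1711, 0.2040, -0.2958] → [-0.4067, 0.2642, -0.2466, -0.3018, 0.3596, 0.8829]
J4: z=[-0.5405, 0.6984, -0.4692] o=[0.2373, 0.5257, -0.2872] → [-0.2042, -0.1609, -0.0043, -0.5405, 0.6984, -0.4692]
q̇ = J⁺·V = [-0.0760, 0.9240, 0.1090, 0.4280]

-0.0760 0.9240 0.1090 0.4280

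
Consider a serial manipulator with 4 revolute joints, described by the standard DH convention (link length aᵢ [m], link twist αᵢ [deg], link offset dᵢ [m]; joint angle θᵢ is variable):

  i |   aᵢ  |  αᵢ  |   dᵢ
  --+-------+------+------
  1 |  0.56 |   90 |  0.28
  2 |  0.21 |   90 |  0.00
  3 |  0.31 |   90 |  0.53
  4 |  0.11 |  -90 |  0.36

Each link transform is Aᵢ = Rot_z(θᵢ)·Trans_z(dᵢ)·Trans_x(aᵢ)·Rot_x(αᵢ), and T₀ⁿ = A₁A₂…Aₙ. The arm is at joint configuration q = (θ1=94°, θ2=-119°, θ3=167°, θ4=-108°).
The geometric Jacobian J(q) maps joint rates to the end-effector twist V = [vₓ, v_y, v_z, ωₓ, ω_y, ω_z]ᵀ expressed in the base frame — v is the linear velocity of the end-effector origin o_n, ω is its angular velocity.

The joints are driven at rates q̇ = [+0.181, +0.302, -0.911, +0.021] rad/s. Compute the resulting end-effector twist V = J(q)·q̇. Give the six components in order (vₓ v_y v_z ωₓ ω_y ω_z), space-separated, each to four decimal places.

o_n = [0.3995, 0.2056, 0.4669]
J₁: ẑ×o_n = [-0.2056, 0.3995, 0.0000], ω = ẑ
J2: z=[0.9976, 0.0698, 0.0000] o=[-0.0391, 0.5586, 0.2800] → [0.0130, -0.1865, -0.3827, 0.9976, 0.0698, 0.0000]
J3: z=[0.0610, -0.8725, 0.4848] o=[-0.0320, 0.4571, 0.0963] → [-0.2015, 0.1866, 0.3611, 0.0610, -0.8725, 0.4848]
J4: z=[0.9796, -0.0408, -0.1967] o=[0.0597, 0.1456, 0.6175] → [0.0180, 0.0806, 0.0727, 0.9796, -0.0408, -0.1967]
V = J·q̇ = [0.1506, -0.1523, -0.4430, 0.2663, 0.8150, -0.2648]

0.1506 -0.1523 -0.4430 0.2663 0.8150 -0.2648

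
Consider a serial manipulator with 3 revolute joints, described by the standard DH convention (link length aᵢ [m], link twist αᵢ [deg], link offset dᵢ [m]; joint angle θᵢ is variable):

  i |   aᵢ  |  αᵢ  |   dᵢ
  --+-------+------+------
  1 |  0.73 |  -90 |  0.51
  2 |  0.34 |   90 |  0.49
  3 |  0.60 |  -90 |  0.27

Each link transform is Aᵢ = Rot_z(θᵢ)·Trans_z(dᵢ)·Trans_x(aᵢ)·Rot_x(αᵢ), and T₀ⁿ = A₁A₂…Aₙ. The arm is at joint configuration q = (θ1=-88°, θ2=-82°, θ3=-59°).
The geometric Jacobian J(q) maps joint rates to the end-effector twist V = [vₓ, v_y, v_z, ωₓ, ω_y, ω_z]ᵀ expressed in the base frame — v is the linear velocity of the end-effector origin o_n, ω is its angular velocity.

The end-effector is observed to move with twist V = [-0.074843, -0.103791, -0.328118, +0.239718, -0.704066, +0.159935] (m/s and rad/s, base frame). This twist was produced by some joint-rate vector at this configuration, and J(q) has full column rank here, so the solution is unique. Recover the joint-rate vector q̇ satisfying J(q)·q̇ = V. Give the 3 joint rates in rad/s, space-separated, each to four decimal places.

0.2600 0.2150 -0.7190

o_n = [-0.0050, -0.5535, 1.1903]
J₁: ẑ×o_n = [0.5535, -0.0050, 0.0000], ω = ẑ
J2: z=[0.9994, 0.0349, 0.0000] o=[0.0255, -0.7296, 0.5100] → [0.0237, -0.6799, 0.1770, 0.9994, 0.0349, 0.0000]
J3: z=[-0.0346, 0.9897, 0.1392] o=[0.5168, -0.7597, 0.8467] → [0.3113, -0.0607, 0.5093, -0.0346, 0.9897, 0.1392]
q̇ = J⁺·V = [0.2600, 0.2150, -0.7190]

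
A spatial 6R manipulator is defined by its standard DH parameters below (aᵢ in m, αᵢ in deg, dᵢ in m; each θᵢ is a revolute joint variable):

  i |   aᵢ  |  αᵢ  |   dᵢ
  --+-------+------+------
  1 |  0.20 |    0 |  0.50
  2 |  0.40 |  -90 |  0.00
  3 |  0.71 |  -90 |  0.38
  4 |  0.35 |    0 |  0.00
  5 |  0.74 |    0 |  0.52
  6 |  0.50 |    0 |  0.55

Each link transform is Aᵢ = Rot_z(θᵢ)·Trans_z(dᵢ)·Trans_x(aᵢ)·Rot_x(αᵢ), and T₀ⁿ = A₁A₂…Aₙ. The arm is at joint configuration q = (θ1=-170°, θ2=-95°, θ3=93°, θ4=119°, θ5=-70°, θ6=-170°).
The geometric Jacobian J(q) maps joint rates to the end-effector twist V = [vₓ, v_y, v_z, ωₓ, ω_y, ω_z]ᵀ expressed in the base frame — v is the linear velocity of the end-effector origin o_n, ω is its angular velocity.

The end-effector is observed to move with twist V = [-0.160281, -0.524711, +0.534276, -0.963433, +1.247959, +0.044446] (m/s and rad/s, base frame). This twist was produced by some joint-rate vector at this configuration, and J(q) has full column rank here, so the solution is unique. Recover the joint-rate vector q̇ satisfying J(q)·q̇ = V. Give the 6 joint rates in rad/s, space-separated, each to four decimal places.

o_n = [-0.0794, -0.7359, -0.2112]
J₁: ẑ×o_n = [0.7359, -0.0794, 0.0000], ω = ẑ
J2: z=[0.0000, 0.0000, 1.0000] o=[-0.1970, -0.0347, 0.5000] → [0.7012, 0.1176, -0.0000, 0.0000, 0.0000, 1.0000]
J3: z=[-0.9962, -0.0872, 0.0000] o=[-0.2318, 0.3637, 0.5000] → [0.0620, -0.7085, 1.1087, -0.9962, -0.0872, 0.0000]
J4: z=[0.0870, -0.9948, 0.0523] o=[-0.6071, 0.2936, -0.2090] → [0.0561, 0.0278, 0.4354, 0.0870, -0.9948, 0.0523]
J5: z=[0.0870, -0.9948, 0.0523] o=[-0.3030, 0.3291, -0.0396] → [0.2265, 0.0266, 0.1297, 0.0870, -0.9948, 0.0523]
J6: z=[0.0870, -0.9948, 0.0523] o=[0.3009, -0.1648, -0.4972] → [-0.2546, -0.0448, -0.4280, 0.0870, -0.9948, 0.0523]
q̇ = J⁺·V = [-0.5600, 0.6740, 0.8510, -0.5340, -0.9270, 0.1320]

-0.5600 0.6740 0.8510 -0.5340 -0.9270 0.1320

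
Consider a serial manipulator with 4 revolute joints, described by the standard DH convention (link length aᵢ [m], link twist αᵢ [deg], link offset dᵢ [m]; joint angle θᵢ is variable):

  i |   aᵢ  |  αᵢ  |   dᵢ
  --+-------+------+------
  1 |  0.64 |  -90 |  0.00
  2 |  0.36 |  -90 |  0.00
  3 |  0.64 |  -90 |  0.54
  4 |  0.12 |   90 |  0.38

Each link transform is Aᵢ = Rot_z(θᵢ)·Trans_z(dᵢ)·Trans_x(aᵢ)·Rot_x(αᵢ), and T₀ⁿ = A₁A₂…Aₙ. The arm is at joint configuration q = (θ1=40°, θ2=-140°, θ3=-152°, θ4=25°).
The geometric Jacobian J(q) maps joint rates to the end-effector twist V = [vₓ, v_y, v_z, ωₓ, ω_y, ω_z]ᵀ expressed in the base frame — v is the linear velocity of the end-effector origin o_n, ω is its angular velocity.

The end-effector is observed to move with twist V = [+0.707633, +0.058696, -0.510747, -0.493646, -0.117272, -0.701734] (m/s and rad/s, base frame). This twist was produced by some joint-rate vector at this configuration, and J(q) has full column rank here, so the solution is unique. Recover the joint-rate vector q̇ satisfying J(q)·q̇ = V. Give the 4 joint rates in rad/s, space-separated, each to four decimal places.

-0.0210 0.3970 -0.8130 -0.1920

o_n = [0.3616, 1.2003, 0.2959]
J₁: ẑ×o_n = [-1.2003, 0.3616, 0.0000], ω = ẑ
J2: z=[-0.6428, 0.7660, 0.0000] o=[0.4903, 0.4114, 0.0000] → [0.2267, 0.1902, -0.4085, -0.6428, 0.7660, 0.0000]
J3: z=[0.4924, 0.4132, 0.7660] o=[0.2790, 0.2341, 0.2314] → [-0.7135, 0.0315, 0.4416, 0.4924, 0.4132, 0.7660]
J4: z=[-0.8430, 0.4452, 0.3018] o=[0.6834, 0.9657, 0.2818] → [-0.0645, -0.0852, -0.0545, -0.8430, 0.4452, 0.3018]
q̇ = J⁺·V = [-0.0210, 0.3970, -0.8130, -0.1920]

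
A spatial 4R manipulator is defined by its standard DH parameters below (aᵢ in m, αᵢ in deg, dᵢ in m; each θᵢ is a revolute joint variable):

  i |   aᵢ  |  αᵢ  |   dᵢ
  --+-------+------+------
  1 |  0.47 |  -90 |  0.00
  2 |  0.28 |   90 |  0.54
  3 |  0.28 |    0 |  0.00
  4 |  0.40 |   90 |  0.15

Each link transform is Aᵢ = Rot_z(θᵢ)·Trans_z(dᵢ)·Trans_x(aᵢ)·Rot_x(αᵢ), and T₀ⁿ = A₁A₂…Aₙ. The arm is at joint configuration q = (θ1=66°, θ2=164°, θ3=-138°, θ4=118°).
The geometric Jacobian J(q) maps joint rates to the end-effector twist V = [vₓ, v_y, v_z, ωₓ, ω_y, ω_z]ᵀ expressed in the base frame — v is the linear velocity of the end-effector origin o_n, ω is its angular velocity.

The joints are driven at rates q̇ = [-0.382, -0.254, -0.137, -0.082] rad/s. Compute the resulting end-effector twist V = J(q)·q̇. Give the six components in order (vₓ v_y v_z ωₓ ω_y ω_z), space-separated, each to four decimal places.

0.1603 0.1518 -0.0835 0.2075 -0.1585 -0.1715

o_n = [-0.1643, 0.1617, -0.2676]
J₁: ẑ×o_n = [-0.1617, -0.1643, 0.0000], ω = ẑ
J2: z=[-0.9135, 0.4067, 0.0000] o=[0.1912, 0.4294, 0.0000] → [-0.1089, -0.2445, 0.3891, -0.9135, 0.4067, 0.0000]
J3: z=[0.1121, 0.2518, -0.9613] o=[-0.4116, 0.4031, -0.0772] → [-0.2800, -0.2164, -0.0894, 0.1121, 0.2518, -0.9613]
J4: z=[0.1121, 0.2518, -0.9613] o=[-0.1591, 0.5096, -0.0198] → [-0.3969, 0.0327, -0.0377, 0.1121, 0.2518, -0.9613]
V = J·q̇ = [0.1603, 0.1518, -0.0835, 0.2075, -0.1585, -0.1715]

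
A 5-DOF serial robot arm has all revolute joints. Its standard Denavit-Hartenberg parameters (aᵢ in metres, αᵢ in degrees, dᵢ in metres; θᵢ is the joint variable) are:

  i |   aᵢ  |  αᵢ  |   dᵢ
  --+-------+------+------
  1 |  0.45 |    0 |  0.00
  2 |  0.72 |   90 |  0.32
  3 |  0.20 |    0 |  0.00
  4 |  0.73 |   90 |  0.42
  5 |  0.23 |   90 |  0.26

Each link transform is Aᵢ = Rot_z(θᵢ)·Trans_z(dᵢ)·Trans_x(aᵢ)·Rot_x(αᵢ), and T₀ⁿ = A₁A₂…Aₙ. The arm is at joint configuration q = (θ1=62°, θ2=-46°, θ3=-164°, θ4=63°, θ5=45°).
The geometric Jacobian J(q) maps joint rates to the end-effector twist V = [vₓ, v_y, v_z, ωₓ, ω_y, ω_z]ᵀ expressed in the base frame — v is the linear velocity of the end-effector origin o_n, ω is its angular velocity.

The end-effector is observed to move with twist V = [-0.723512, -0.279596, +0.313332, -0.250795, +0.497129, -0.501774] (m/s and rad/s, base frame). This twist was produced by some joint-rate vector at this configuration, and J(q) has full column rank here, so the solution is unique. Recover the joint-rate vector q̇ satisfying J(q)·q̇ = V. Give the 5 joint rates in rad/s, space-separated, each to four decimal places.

0.0040 -0.5260 -0.3310 -0.2160 0.1060

o_n = [0.4701, -0.1346, -0.5618]
J₁: ẑ×o_n = [0.1346, 0.4701, -0.0000], ω = ẑ
J2: z=[0.0000, 0.0000, 1.0000] o=[0.2113, 0.3973, 0.0000] → [0.5319, 0.2588, -0.0000, 0.0000, 0.0000, 1.0000]
J3: z=[0.2756, -0.9613, 0.0000] o=[0.9034, 0.5958, 0.3200] → [0.8476, 0.2430, -0.6178, 0.2756, -0.9613, 0.0000]
J4: z=[0.2756, -0.9613, 0.0000] o=[0.7186, 0.5428, 0.2649] → [0.7946, 0.2278, -0.4255, 0.2756, -0.9613, 0.0000]
J5: z=[-0.9436, -0.2706, 0.1908] o=[0.7004, 0.1007, -0.4517] → [0.0747, -0.1478, 0.1596, -0.9436, -0.2706, 0.1908]
q̇ = J⁺·V = [0.0040, -0.5260, -0.3310, -0.2160, 0.1060]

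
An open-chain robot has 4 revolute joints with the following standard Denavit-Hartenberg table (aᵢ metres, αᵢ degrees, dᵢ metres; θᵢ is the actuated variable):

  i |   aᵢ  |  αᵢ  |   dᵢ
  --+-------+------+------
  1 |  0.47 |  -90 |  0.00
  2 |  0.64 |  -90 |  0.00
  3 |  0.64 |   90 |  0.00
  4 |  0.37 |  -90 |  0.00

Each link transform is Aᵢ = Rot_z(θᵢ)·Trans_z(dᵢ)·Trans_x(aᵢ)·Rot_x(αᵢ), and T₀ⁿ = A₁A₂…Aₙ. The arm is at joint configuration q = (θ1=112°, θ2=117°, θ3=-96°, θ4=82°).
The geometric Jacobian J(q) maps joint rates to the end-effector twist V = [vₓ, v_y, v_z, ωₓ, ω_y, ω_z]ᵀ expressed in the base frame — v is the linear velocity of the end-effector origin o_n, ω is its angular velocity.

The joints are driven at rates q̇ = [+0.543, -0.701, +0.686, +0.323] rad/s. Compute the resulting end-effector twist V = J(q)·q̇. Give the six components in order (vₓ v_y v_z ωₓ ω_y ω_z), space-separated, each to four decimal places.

0.2593 -0.2944 -0.8333 0.8556 -0.1563 1.1407

o_n = [-0.5948, -0.3635, -0.3395]
J₁: ẑ×o_n = [0.3635, -0.5948, 0.0000], ω = ẑ
J2: z=[-0.9272, -0.3746, 0.0000] o=[-0.1761, 0.4358, 0.0000] → [0.1272, -0.3148, 0.5842, -0.9272, -0.3746, 0.0000]
J3: z=[0.3338, -0.8261, 0.4540] o=[-0.0672, 0.1664, -0.5702] → [0.0499, -0.3166, -0.6128, 0.3338, -0.8261, 0.4540]
J4: z=[-0.0722, 0.4578, 0.8861] o=[-0.6687, -0.0439, -0.5106] → [0.3616, 0.0778, -0.0107, -0.0722, 0.4578, 0.8861]
V = J·q̇ = [0.2593, -0.2944, -0.8333, 0.8556, -0.1563, 1.1407]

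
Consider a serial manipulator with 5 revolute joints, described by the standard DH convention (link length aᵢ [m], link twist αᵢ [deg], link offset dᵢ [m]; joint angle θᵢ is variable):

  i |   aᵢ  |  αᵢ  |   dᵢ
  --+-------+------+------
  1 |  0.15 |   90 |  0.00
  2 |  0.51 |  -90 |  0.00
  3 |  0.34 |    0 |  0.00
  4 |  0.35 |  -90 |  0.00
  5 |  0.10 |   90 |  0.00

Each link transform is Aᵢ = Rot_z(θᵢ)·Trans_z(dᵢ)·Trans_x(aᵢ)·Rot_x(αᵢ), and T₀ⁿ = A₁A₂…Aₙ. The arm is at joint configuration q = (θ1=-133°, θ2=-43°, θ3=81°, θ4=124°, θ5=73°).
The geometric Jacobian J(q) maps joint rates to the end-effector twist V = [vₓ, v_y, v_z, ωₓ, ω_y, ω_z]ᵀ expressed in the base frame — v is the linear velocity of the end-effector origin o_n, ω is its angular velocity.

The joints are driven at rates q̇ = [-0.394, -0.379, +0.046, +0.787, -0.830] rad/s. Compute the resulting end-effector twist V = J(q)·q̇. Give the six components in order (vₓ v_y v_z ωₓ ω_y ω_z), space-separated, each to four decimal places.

o_n = [-0.0389, -0.2991, -0.2196]
J₁: ẑ×o_n = [0.2991, -0.0389, 0.0000], ω = ẑ
J2: z=[-0.7314, 0.6820, 0.0000] o=[-0.1023, -0.1097, 0.0000] → [-0.1498, -0.1606, 0.0953, -0.7314, 0.6820, 0.0000]
J3: z=[-0.4651, -0.4988, 0.7314] o=[-0.3567, -0.3825, -0.3478] → [-0.1249, 0.2920, 0.1197, -0.4651, -0.4988, 0.7314]
J4: z=[-0.4651, -0.4988, 0.7314] o=[-0.1376, -0.6400, -0.3841] → [-0.3313, 0.1487, -0.1093, -0.4651, -0.4988, 0.7314]
J5: z=[-0.8736, 0.3921, -0.2882] o=[-0.0876, -0.3694, -0.1678] → [-0.0001, -0.0593, -0.0805, -0.8736, 0.3921, -0.2882]
V = J·q̇ = [-0.3275, 0.2559, -0.0498, 0.6148, -0.9994, 0.4544]

-0.3275 0.2559 -0.0498 0.6148 -0.9994 0.4544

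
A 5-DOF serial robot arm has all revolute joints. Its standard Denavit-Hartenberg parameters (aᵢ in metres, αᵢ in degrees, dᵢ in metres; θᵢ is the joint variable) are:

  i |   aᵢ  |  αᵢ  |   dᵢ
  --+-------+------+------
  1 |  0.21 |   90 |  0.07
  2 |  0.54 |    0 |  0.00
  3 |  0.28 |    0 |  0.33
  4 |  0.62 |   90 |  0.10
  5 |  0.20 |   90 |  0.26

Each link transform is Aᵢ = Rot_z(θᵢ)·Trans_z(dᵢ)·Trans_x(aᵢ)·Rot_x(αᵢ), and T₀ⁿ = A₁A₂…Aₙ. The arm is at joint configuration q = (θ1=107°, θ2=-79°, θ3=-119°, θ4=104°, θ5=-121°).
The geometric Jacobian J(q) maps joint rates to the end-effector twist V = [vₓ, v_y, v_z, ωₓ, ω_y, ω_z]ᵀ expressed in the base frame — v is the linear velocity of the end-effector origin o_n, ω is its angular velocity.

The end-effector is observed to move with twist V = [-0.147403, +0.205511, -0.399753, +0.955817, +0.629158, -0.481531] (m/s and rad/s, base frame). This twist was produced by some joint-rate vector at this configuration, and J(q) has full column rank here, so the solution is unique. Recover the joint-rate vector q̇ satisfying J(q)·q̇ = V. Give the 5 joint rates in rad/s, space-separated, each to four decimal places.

o_n = [0.3200, -0.1622, -0.8712]
J₁: ẑ×o_n = [0.1622, 0.3200, -0.0000], ω = ẑ
J2: z=[0.9563, 0.2924, 0.0000] o=[-0.0614, 0.2008, 0.0700] → [-0.2752, 0.9000, -0.4587, 0.9563, 0.2924, 0.0000]
J3: z=[0.9563, 0.2924, 0.0000] o=[-0.0915, 0.2994, -0.4601] → [-0.1202, 0.3931, -0.5617, 0.9563, 0.2924, 0.0000]
J4: z=[0.9563, 0.2924, 0.0000] o=[0.3019, 0.1412, -0.3736] → [-0.1455, 0.4759, -0.2954, 0.9563, 0.2924, 0.0000]
J5: z=[0.2917, -0.9540, 0.0698] o=[0.4102, 0.1291, -0.9920] → [-0.0950, -0.0416, -0.1710, 0.2917, -0.9540, 0.0698]
q̇ = J⁺·V = [-0.4590, -0.3010, 0.6750, 0.7240, -0.3230]

-0.4590 -0.3010 0.6750 0.7240 -0.3230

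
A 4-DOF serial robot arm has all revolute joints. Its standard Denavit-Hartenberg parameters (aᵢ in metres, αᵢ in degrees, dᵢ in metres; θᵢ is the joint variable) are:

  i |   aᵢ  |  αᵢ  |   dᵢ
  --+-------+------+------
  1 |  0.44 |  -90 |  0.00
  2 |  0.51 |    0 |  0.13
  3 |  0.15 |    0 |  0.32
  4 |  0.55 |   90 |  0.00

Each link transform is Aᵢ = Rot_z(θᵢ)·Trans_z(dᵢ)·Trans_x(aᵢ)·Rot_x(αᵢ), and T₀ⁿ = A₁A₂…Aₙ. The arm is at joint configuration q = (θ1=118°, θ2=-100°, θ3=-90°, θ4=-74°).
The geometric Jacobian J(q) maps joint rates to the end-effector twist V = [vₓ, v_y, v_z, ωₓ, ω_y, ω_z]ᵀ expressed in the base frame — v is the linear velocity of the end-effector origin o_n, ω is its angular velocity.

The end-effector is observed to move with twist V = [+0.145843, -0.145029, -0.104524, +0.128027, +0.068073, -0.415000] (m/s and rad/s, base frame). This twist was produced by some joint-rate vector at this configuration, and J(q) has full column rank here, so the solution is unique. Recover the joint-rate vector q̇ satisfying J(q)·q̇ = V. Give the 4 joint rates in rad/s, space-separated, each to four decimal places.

o_n = [-0.4660, -0.0822, -0.0708]
J₁: ẑ×o_n = [0.0822, -0.4660, 0.0000], ω = ẑ
J2: z=[-0.8829, -0.4695, 0.0000] o=[-0.2066, 0.3885, 0.0000] → [0.0332, -0.0625, 0.2938, -0.8829, -0.4695, 0.0000]
J3: z=[-0.8829, -0.4695, 0.0000] o=[-0.2798, 0.2493, 0.5023] → [0.2690, -0.5060, 0.2052, -0.8829, -0.4695, 0.0000]
J4: z=[-0.8829, -0.4695, 0.0000] o=[-0.4930, -0.0314, 0.4762] → [0.2568, -0.4830, 0.0575, -0.8829, -0.4695, 0.0000]
q̇ = J⁺·V = [-0.4150, -0.9260, 0.8300, -0.0490]

-0.4150 -0.9260 0.8300 -0.0490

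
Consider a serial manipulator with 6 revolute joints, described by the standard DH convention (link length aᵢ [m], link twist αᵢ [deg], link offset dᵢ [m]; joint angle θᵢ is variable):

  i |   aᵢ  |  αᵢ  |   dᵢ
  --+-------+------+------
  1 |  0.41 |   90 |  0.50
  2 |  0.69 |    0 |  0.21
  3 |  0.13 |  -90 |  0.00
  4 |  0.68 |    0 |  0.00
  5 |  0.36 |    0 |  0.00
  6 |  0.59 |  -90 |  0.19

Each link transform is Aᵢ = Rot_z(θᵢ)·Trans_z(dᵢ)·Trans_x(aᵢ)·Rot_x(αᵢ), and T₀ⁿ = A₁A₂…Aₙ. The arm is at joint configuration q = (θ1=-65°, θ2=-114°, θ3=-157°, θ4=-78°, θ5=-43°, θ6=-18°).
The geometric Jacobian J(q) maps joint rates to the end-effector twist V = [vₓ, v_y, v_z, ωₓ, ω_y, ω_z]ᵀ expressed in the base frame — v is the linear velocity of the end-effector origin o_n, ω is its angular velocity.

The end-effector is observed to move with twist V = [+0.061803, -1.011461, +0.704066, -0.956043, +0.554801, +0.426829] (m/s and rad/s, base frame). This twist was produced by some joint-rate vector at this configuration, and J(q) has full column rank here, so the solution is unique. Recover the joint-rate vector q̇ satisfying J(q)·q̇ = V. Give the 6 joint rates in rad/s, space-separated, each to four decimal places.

0.4110 0.0910 0.5410 0.6690 -0.4820 0.7200

o_n = [-1.4519, -0.6032, -0.4863]
J₁: ẑ×o_n = [0.6032, -1.4519, 0.0000], ω = ẑ
J2: z=[-0.9063, -0.4226, 0.0000] o=[0.1733, -0.3716, 0.5000] → [0.4168, -0.8939, -0.4769, -0.9063, -0.4226, 0.0000]
J3: z=[-0.9063, -0.4226, 0.0000] o=[-0.1357, -0.2060, -0.1303] → [0.1504, -0.3226, -0.1962, -0.9063, -0.4226, 0.0000]
J4: z=[-0.4226, 0.9062, 0.0175] o=[-0.1347, -0.2080, -0.0004] → [-0.4334, -0.2283, 1.3606, -0.4226, 0.9062, 0.0175]
J5: z=[-0.4226, 0.9062, 0.0175] o=[-0.7365, -0.4914, 0.1410] → [-0.5665, -0.2775, 0.6955, -0.4226, 0.9062, 0.0175]
J6: z=[-0.4226, 0.9062, 0.0175] o=[-1.0175, -0.6189, -0.0444] → [-0.4007, -0.1943, 0.3870, -0.4226, 0.9062, 0.0175]
q̇ = J⁺·V = [0.4110, 0.0910, 0.5410, 0.6690, -0.4820, 0.7200]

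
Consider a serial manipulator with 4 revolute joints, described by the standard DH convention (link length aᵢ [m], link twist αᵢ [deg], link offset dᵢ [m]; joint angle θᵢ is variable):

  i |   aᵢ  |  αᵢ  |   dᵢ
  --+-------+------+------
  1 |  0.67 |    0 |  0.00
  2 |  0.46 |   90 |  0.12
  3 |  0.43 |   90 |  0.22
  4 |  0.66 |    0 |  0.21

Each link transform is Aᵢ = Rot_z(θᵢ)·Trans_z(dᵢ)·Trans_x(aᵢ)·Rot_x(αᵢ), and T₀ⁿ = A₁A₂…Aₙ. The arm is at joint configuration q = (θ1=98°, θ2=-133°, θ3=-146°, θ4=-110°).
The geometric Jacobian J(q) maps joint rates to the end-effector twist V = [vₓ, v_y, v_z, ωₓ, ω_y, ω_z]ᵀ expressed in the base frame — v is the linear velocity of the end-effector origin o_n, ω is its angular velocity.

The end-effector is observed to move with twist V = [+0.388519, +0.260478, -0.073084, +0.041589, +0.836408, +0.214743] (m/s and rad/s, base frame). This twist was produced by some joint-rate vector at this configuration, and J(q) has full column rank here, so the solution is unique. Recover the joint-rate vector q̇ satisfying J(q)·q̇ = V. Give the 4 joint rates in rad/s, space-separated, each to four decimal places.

-0.7300 0.2840 -0.7090 0.7970

o_n = [0.2782, 0.8919, 0.1799]
J₁: ẑ×o_n = [-0.8919, 0.2782, 0.0000], ω = ẑ
J2: z=[0.0000, 0.0000, 1.0000] o=[-0.0932, 0.6635, 0.0000] → [-0.2285, 0.3714, 0.0000, 0.0000, 0.0000, 1.0000]
J3: z=[-0.5736, -0.8192, 0.0000] o=[0.2836, 0.3996, 0.1200] → [-0.0490, 0.0343, -0.2868, -0.5736, -0.8192, 0.0000]
J4: z=[-0.4581, 0.3207, 0.8290] o=[-0.1346, 0.4239, -0.1205] → [-0.2917, 0.4798, -0.3468, -0.4581, 0.3207, 0.8290]
q̇ = J⁺·V = [-0.7300, 0.2840, -0.7090, 0.7970]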